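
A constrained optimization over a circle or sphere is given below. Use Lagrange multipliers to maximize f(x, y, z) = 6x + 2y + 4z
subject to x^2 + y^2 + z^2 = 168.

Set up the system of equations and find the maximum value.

Lagrange conditions: 6 = 2*lambda*x, 2 = 2*lambda*y, 4 = 2*lambda*z
So x:6 = y:2 = z:4, i.e. x = 6t, y = 2t, z = 4t
Constraint: t^2*(6^2 + 2^2 + 4^2) = 168
  t^2 * 56 = 168  =>  t = sqrt(3)
Maximum = 6*6t + 2*2t + 4*4t = 56*sqrt(3) = sqrt(9408)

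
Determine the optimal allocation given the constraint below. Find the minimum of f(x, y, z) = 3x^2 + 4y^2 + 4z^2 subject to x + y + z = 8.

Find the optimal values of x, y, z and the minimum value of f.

Using Lagrange multipliers on f = 3x^2 + 4y^2 + 4z^2 with constraint x + y + z = 8:
Conditions: 2*3*x = lambda, 2*4*y = lambda, 2*4*z = lambda
So x = lambda/6, y = lambda/8, z = lambda/8
Substituting into constraint: lambda * (5/12) = 8
lambda = 96/5
x = 16/5, y = 12/5, z = 12/5
Minimum value = 384/5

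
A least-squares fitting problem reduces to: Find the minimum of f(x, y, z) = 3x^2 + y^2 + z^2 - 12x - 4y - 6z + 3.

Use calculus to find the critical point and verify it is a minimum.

f(x,y,z) = 3x^2 + y^2 + z^2 - 12x - 4y - 6z + 3
df/dx = 6x + (-12) = 0 => x = 2
df/dy = 2y + (-4) = 0 => y = 2
df/dz = 2z + (-6) = 0 => z = 3
f(2,2,3) = 3*(2)^2 + 1*(2)^2 + 1*(3)^2 + -12*(2) + -4*(2) + -6*(3) + 3 = -22
Hessian is diagonal with entries 6, 2, 2 > 0, confirmed minimum.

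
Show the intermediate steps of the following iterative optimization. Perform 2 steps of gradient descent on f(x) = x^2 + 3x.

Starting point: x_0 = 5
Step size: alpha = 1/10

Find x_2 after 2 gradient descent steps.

f(x) = x^2 + 3x, f'(x) = 2x + (3)
Step 1: f'(5) = 13, x_1 = 5 - 1/10 * 13 = 37/10
Step 2: f'(37/10) = 52/5, x_2 = 37/10 - 1/10 * 52/5 = 133/50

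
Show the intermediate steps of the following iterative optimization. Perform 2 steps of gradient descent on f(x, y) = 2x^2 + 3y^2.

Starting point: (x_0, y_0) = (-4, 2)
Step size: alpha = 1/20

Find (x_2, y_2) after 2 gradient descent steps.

f(x,y) = 2x^2 + 3y^2
grad_x = 4x + 0y, grad_y = 6y + 0x
Step 1: grad = (-16, 12), (-16/5, 7/5)
Step 2: grad = (-64/5, 42/5), (-64/25, 49/50)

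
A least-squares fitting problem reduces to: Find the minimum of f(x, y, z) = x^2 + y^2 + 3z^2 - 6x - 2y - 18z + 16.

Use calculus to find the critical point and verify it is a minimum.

f(x,y,z) = x^2 + y^2 + 3z^2 - 6x - 2y - 18z + 16
df/dx = 2x + (-6) = 0 => x = 3
df/dy = 2y + (-2) = 0 => y = 1
df/dz = 6z + (-18) = 0 => z = 3
f(3,1,3) = 1*(3)^2 + 1*(1)^2 + 3*(3)^2 + -6*(3) + -2*(1) + -18*(3) + 16 = -21
Hessian is diagonal with entries 2, 2, 6 > 0, confirmed minimum.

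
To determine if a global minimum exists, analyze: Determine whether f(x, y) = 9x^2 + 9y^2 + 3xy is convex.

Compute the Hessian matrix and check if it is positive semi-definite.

f(x,y) = 9x^2 + 9y^2 + 3xy
Hessian H = [[18, 3], [3, 18]]
trace(H) = 36, det(H) = 315
Eigenvalues: (36 +/- sqrt(36)) / 2 = 21, 15
Since both eigenvalues > 0, f is convex.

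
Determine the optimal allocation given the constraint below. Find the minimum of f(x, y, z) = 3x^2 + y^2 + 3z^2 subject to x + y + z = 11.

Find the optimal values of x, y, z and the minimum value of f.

Using Lagrange multipliers on f = 3x^2 + y^2 + 3z^2 with constraint x + y + z = 11:
Conditions: 2*3*x = lambda, 2*1*y = lambda, 2*3*z = lambda
So x = lambda/6, y = lambda/2, z = lambda/6
Substituting into constraint: lambda * (5/6) = 11
lambda = 66/5
x = 11/5, y = 33/5, z = 11/5
Minimum value = 363/5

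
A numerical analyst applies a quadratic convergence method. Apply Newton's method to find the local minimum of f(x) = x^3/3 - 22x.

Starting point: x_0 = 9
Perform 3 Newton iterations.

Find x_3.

f(x) = x^3/3 - 22x
f'(x) = x^2 - 22, f''(x) = 2x
Newton update: x_{n+1} = x_n - (x_n^2 - 22)/(2*x_n)
Step 1: x_0 = 9, f'=59, f''=18, x_1 = 103/18
Step 2: x_1 = 103/18, f'=3481/324, f''=103/9, x_2 = 17737/3708
Step 3: x_2 = 17737/3708, f'=12117361/13749264, f''=17737/1854, x_3 = 617084977/131537592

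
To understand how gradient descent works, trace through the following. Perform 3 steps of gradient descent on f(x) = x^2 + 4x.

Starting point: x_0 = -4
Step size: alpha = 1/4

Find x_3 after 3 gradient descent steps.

f(x) = x^2 + 4x, f'(x) = 2x + (4)
Step 1: f'(-4) = -4, x_1 = -4 - 1/4 * -4 = -3
Step 2: f'(-3) = -2, x_2 = -3 - 1/4 * -2 = -5/2
Step 3: f'(-5/2) = -1, x_3 = -5/2 - 1/4 * -1 = -9/4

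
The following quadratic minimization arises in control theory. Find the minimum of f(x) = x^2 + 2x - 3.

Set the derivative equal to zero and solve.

f(x) = x^2 + 2x - 3
f'(x) = 2x + (2) = 0
x = -2/2 = -1
f(-1) = -4
Since f''(x) = 2 > 0, this is a minimum.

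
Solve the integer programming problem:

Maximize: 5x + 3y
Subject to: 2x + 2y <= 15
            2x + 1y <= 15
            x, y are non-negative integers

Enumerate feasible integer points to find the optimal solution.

Constraint 1: 2x + 2y <= 15
Constraint 2: 2x + 1y <= 15
Feasible x range (need y >= 0): 0 <= x <= min(15/2, 15/2) => x in {0, ..., 7}.
Enumerate feasible integer points row by row (the coefficient of y is 3 > 0, so for each x the largest feasible y gives the best value):
  x = 0: y <= min((15 - 2*0)/2, (15 - 2*0)/1) => y in {0, ..., 7}; best 5*0 + 3*7 = 21
  x = 1: y <= min((15 - 2*1)/2, (15 - 2*1)/1) => y in {0, ..., 6}; best 5*1 + 3*6 = 23
  x = 2: y <= min((15 - 2*2)/2, (15 - 2*2)/1) => y in {0, ..., 5}; best 5*2 + 3*5 = 25
  x = 3: y <= min((15 - 2*3)/2, (15 - 2*3)/1) => y in {0, ..., 4}; best 5*3 + 3*4 = 27
  x = 4: y <= min((15 - 2*4)/2, (15 - 2*4)/1) => y in {0, ..., 3}; best 5*4 + 3*3 = 29
  x = 5: y <= min((15 - 2*5)/2, (15 - 2*5)/1) => y in {0, ..., 2}; best 5*5 + 3*2 = 31
  x = 6: y <= min((15 - 2*6)/2, (15 - 2*6)/1) => y in {0, ..., 1}; best 5*6 + 3*1 = 33
  x = 7: y <= min((15 - 2*7)/2, (15 - 2*7)/1) => y in {0}; best 5*7 + 3*0 = 35
The maximum 5x + 3y = 35 is achieved at x = 7, y = 0.
Check: 2*7 + 2*0 = 14 <= 15 and 2*7 + 1*0 = 14 <= 15.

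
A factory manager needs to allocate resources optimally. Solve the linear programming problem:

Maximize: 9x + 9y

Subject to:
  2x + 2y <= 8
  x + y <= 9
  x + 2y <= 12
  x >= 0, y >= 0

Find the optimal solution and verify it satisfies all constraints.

Feasible vertices: (0, 0), (0, 4), (4, 0)
Objective 9x + 9y at each vertex:
  (0, 0): 0
  (0, 4): 36
  (4, 0): 36
Maximum is 36 at (0, 4).
Verify constraints at (x, y) = (0, 4):
  2*0 + 2*4 = 8 <= 8 (active)
  1*0 + 1*4 = 4 <= 9
  1*0 + 2*4 = 8 <= 12
  x = 0 >= 0, y = 4 >= 0. All constraints satisfied.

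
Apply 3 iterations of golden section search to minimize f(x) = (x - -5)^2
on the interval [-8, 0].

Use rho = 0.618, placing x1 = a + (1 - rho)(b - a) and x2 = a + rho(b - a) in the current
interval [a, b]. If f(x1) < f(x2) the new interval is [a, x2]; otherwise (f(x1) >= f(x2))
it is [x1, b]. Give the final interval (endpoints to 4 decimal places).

Golden section search for min of f(x) = (x - -5)^2 on [-8, 0].
Each step: x1 = a + (1 - rho)(b - a), x2 = a + rho(b - a); if f(x1) < f(x2) keep [a, x2], otherwise keep [x1, b].
Step 1: [-8.0000, 0.0000], x1=-4.9440 (f=0.0031), x2=-3.0560 (f=3.7791); f(x1) < f(x2) => keep [-8.0000, -3.0560]
Step 2: [-8.0000, -3.0560], x1=-6.1114 (f=1.2352), x2=-4.9446 (f=0.0031); f(x1) > f(x2) => keep [-6.1114, -3.0560]
Step 3: [-6.1114, -3.0560], x1=-4.9442 (f=0.0031), x2=-4.2232 (f=0.6035); f(x1) < f(x2) => keep [-6.1114, -4.2232]
Final interval: [-6.1114, -4.2232]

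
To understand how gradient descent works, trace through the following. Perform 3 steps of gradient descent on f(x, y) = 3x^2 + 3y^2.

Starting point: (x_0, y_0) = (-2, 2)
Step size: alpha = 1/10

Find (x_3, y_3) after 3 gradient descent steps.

f(x,y) = 3x^2 + 3y^2
grad_x = 6x + 0y, grad_y = 6y + 0x
Step 1: grad = (-12, 12), (-4/5, 4/5)
Step 2: grad = (-24/5, 24/5), (-8/25, 8/25)
Step 3: grad = (-48/25, 48/25), (-16/125, 16/125)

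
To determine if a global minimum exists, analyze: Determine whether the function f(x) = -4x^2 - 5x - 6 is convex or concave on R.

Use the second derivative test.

f(x) = -4x^2 - 5x - 6
f'(x) = -8x - 5
f''(x) = -8
Since f''(x) = -8 < 0 for all x, f is concave on R.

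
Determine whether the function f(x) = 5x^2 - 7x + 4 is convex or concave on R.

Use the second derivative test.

f(x) = 5x^2 - 7x + 4
f'(x) = 10x - 7
f''(x) = 10
Since f''(x) = 10 > 0 for all x, f is convex on R.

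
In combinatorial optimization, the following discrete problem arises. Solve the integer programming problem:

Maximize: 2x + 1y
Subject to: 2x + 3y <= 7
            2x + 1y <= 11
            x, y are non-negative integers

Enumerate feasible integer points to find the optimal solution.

Constraint 1: 2x + 3y <= 7
Constraint 2: 2x + 1y <= 11
Feasible x range (need y >= 0): 0 <= x <= min(7/2, 11/2) => x in {0, ..., 3}.
Enumerate feasible integer points row by row (the coefficient of y is 1 > 0, so for each x the largest feasible y gives the best value):
  x = 0: y <= min((7 - 2*0)/3, (11 - 2*0)/1) => y in {0, ..., 2}; best 2*0 + 1*2 = 2
  x = 1: y <= min((7 - 2*1)/3, (11 - 2*1)/1) => y in {0, ..., 1}; best 2*1 + 1*1 = 3
  x = 2: y <= min((7 - 2*2)/3, (11 - 2*2)/1) => y in {0, ..., 1}; best 2*2 + 1*1 = 5
  x = 3: y <= min((7 - 2*3)/3, (11 - 2*3)/1) => y in {0}; best 2*3 + 1*0 = 6
The maximum 2x + 1y = 6 is achieved at x = 3, y = 0.
Check: 2*3 + 3*0 = 6 <= 7 and 2*3 + 1*0 = 6 <= 11.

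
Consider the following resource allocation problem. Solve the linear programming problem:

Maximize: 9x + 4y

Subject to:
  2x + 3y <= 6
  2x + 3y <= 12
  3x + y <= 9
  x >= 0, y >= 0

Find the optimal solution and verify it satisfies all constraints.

Feasible vertices: (0, 0), (0, 2), (3, 0)
Objective 9x + 4y at each vertex:
  (0, 0): 0
  (0, 2): 8
  (3, 0): 27
Maximum is 27 at (3, 0).
Verify constraints at (x, y) = (3, 0):
  2*3 + 3*0 = 6 <= 6 (active)
  2*3 + 3*0 = 6 <= 12
  3*3 + 1*0 = 9 <= 9 (active)
  x = 3 >= 0, y = 0 >= 0. All constraints satisfied.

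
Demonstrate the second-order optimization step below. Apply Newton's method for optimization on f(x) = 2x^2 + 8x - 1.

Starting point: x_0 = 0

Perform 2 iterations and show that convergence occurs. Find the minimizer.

f(x) = 2x^2 + 8x - 1, f'(x) = 4x + (8), f''(x) = 4
Step 1: f'(0) = 8, x_1 = 0 - 8/4 = -2
Step 2: f'(-2) = 0, x_2 = -2 (converged)
Newton's method converges in 1 step for quadratics.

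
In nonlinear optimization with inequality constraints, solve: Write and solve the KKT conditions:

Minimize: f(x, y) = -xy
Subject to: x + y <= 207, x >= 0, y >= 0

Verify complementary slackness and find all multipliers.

Problem: min -xy s.t. x + y <= 207 (multiplier lambda), x >= 0 (mu_x), y >= 0 (mu_y)
KKT stationarity: -y + lambda - mu_x = 0, -x + lambda - mu_y = 0, with lambda, mu_x, mu_y >= 0
Complementary slackness: lambda*(x + y - 207) = 0, mu_x*x = 0, mu_y*y = 0
If lambda = 0: y = -mu_x <= 0 and x = -mu_y <= 0 force x = y = 0 with f = 0; but x = y = 207/2 is feasible with f = -42849/4 < 0, so this is not the minimum. Hence lambda > 0 and x + y = 207.
Try x > 0, y > 0 (so mu_x = mu_y = 0): y = lambda, x = lambda => x = y = lambda
x + y = 207 => 2*lambda = 207 => lambda = 207/2
x* = y* = 207/2 > 0, consistent with mu_x = mu_y = 0.
(Any feasible point with x = 0 or y = 0 has f = 0 > -42849/4, so the minimum is not on those boundaries.)
min(-xy) = -42849/4 (i.e. max xy = 42849/4)
Multipliers: lambda = 207/2, mu_x = 0, mu_y = 0
Complementary slackness: lambda*(x + y - 207) = 207/2*(207/2 + 207/2 - 207) = 0, mu_x*x = 0*207/2 = 0, mu_y*y = 0*207/2 = 0. Satisfied.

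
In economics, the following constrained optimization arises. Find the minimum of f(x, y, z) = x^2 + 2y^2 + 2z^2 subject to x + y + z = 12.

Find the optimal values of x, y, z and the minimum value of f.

Using Lagrange multipliers on f = x^2 + 2y^2 + 2z^2 with constraint x + y + z = 12:
Conditions: 2*1*x = lambda, 2*2*y = lambda, 2*2*z = lambda
So x = lambda/2, y = lambda/4, z = lambda/4
Substituting into constraint: lambda * (1) = 12
lambda = 12
x = 6, y = 3, z = 3
Minimum value = 72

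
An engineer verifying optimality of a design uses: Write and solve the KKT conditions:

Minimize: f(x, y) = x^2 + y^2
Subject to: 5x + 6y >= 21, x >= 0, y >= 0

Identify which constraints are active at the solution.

KKT conditions for min x^2 + y^2 s.t. 5x + 6y >= 21, x >= 0, y >= 0:
Stationarity: 2x = mu*5 + mu_x, 2y = mu*6 + mu_y, with mu, mu_x, mu_y >= 0
Complementary slackness: mu*(5x + 6y - 21) = 0, mu_x*x = 0, mu_y*y = 0
(0, 0) is infeasible (5*0 + 6*0 < 21), so if mu = 0 stationarity would force x = mu_x/2 >= 0, y = mu_y/2 >= 0 with mu_x*x = mu_y*y = 0, i.e. x = y = 0: contradiction. Hence mu > 0 and 5x + 6y = 21 is active.
Try x > 0, y > 0 (so mu_x = mu_y = 0): x = 5*mu/2, y = 6*mu/2
Substitute: 5*(5*mu/2) + 6*(6*mu/2) = 21
  mu*61/2 = 21 => mu = 42/61
x* = 105/61 > 0, y* = 126/61 > 0, consistent with mu_x = mu_y = 0.
f is convex and the constraints are linear, so this KKT point is the global minimum.
f* = 441/61
Active constraints: 5x + 6y >= 21 (holds with equality, mu = 42/61 > 0); x >= 0 and y >= 0 are inactive (mu_x = mu_y = 0).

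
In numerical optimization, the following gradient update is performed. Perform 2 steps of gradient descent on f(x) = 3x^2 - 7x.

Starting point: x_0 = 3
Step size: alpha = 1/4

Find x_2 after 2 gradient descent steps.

f(x) = 3x^2 - 7x, f'(x) = 6x + (-7)
Step 1: f'(3) = 11, x_1 = 3 - 1/4 * 11 = 1/4
Step 2: f'(1/4) = -11/2, x_2 = 1/4 - 1/4 * -11/2 = 13/8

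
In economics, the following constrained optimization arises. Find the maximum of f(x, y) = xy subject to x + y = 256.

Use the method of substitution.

Substitute y = 256 - x into f(x,y) = xy:
g(x) = x(256 - x) = 256x - x^2
g'(x) = 256 - 2x = 0  =>  x = 128
y = 256 - 128 = 128
Maximum value = 128 * 128 = 16384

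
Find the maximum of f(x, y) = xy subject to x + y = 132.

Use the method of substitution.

Substitute y = 132 - x into f(x,y) = xy:
g(x) = x(132 - x) = 132x - x^2
g'(x) = 132 - 2x = 0  =>  x = 66
y = 132 - 66 = 66
Maximum value = 66 * 66 = 4356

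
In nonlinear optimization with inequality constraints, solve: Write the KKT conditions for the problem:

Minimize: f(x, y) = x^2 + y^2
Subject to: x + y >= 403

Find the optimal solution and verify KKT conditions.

KKT conditions for min x^2 + y^2 s.t. x + y >= 403:
Stationarity: 2x = mu, 2y = mu
So x = y = mu/2.
Complementary slackness: mu*(x + y - 403) = 0
Primal feasibility: x + y >= 403; dual feasibility: mu >= 0
If mu = 0 then x = y = 0, but 0 + 0 < 403 is infeasible, so the constraint is active.
Constraint active: x + y = 2*(mu/2) = 403 => mu = 403
x = y = 403/2, f = 162409/2
Verify: stationarity 2*(403/2) = 403 = mu; primal 403/2 + 403/2 = 403 >= 403; dual mu = 403 >= 0; complementary slackness 403*(403 - 403) = 0. All KKT conditions hold.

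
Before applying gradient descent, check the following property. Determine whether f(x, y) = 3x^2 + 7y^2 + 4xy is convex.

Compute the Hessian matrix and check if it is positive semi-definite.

f(x,y) = 3x^2 + 7y^2 + 4xy
Hessian H = [[6, 4], [4, 14]]
trace(H) = 20, det(H) = 68
Eigenvalues: (20 +/- sqrt(128)) / 2 = 15.66, 4.343
Since both eigenvalues > 0, f is convex.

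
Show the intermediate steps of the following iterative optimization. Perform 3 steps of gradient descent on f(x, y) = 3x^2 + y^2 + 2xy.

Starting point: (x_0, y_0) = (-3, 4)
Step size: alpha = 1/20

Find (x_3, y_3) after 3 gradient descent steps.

f(x,y) = 3x^2 + y^2 + 2xy
grad_x = 6x + 2y, grad_y = 2y + 2x
Step 1: grad = (-10, 2), (-5/2, 39/10)
Step 2: grad = (-36/5, 14/5), (-107/50, 94/25)
Step 3: grad = (-133/25, 81/25), (-937/500, 1799/500)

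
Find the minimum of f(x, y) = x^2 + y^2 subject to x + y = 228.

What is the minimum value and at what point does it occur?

Substitute y = 228 - x into f(x,y) = x^2 + y^2:
g(x) = x^2 + (228 - x)^2 = 2x^2 - 456x + 51984
g'(x) = 4x - 456 = 0  =>  x = 114
y = 228 - 114 = 114
Minimum value = 114^2 + 114^2 = 25992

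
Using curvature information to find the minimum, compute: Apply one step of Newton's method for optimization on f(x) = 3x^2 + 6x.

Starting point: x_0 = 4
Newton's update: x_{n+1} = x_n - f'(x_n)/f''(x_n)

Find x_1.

f(x) = 3x^2 + 6x
f'(x) = 6x + (6), f''(x) = 6
Newton step: x_1 = x_0 - f'(x_0)/f''(x_0)
f'(4) = 30
x_1 = 4 - 30/6 = -1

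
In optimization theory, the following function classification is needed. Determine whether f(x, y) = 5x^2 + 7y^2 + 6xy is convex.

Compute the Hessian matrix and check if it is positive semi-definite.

f(x,y) = 5x^2 + 7y^2 + 6xy
Hessian H = [[10, 6], [6, 14]]
trace(H) = 24, det(H) = 104
Eigenvalues: (24 +/- sqrt(160)) / 2 = 18.32, 5.675
Since both eigenvalues > 0, f is convex.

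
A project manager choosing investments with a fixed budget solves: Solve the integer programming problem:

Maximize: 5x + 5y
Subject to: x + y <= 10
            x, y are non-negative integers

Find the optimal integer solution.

Objective: 5x + 5y, constraint: x + y <= 10
Coefficient of x is 5 >= coefficient of y is 5, so allocate the entire budget to x.
Optimal: x = 10, y = 0, value = 50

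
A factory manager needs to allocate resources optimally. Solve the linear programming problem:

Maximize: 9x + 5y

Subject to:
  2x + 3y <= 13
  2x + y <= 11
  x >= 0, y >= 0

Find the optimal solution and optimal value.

Feasible vertices: (0, 0), (0, 13/3), (5, 1), (11/2, 0)
Objective 9x + 5y at each:
  (0, 0): 0
  (0, 13/3): 65/3
  (5, 1): 50
  (11/2, 0): 99/2
Maximum is 50 at (5, 1).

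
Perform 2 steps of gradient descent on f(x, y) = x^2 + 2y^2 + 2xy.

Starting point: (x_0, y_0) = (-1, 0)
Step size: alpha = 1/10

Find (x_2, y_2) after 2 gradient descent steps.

f(x,y) = x^2 + 2y^2 + 2xy
grad_x = 2x + 2y, grad_y = 4y + 2x
Step 1: grad = (-2, -2), (-4/5, 1/5)
Step 2: grad = (-6/5, -4/5), (-17/25, 7/25)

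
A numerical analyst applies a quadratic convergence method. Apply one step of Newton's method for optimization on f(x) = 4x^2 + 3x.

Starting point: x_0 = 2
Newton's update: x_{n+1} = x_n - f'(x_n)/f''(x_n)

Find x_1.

f(x) = 4x^2 + 3x
f'(x) = 8x + (3), f''(x) = 8
Newton step: x_1 = x_0 - f'(x_0)/f''(x_0)
f'(2) = 19
x_1 = 2 - 19/8 = -3/8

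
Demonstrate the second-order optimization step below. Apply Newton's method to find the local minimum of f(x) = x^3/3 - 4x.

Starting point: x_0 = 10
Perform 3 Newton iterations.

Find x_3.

f(x) = x^3/3 - 4x
f'(x) = x^2 - 4, f''(x) = 2x
Newton update: x_{n+1} = x_n - (x_n^2 - 4)/(2*x_n)
Step 1: x_0 = 10, f'=96, f''=20, x_1 = 26/5
Step 2: x_1 = 26/5, f'=576/25, f''=52/5, x_2 = 194/65
Step 3: x_2 = 194/65, f'=20736/4225, f''=388/65, x_3 = 13634/6305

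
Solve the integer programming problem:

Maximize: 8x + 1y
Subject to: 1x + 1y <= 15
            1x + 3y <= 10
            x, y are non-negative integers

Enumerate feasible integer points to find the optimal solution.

Constraint 1: 1x + 1y <= 15
Constraint 2: 1x + 3y <= 10
Feasible x range (need y >= 0): 0 <= x <= min(15/1, 10/1) => x in {0, ..., 10}.
Enumerate feasible integer points row by row (the coefficient of y is 1 > 0, so for each x the largest feasible y gives the best value):
  x = 0: y <= min((15 - 1*0)/1, (10 - 1*0)/3) => y in {0, ..., 3}; best 8*0 + 1*3 = 3
  x = 1: y <= min((15 - 1*1)/1, (10 - 1*1)/3) => y in {0, ..., 3}; best 8*1 + 1*3 = 11
  x = 2: y <= min((15 - 1*2)/1, (10 - 1*2)/3) => y in {0, ..., 2}; best 8*2 + 1*2 = 18
  x = 3: y <= min((15 - 1*3)/1, (10 - 1*3)/3) => y in {0, ..., 2}; best 8*3 + 1*2 = 26
  x = 4: y <= min((15 - 1*4)/1, (10 - 1*4)/3) => y in {0, ..., 2}; best 8*4 + 1*2 = 34
  x = 5: y <= min((15 - 1*5)/1, (10 - 1*5)/3) => y in {0, ..., 1}; best 8*5 + 1*1 = 41
  x = 6: y <= min((15 - 1*6)/1, (10 - 1*6)/3) => y in {0, ..., 1}; best 8*6 + 1*1 = 49
  x = 7: y <= min((15 - 1*7)/1, (10 - 1*7)/3) => y in {0, ..., 1}; best 8*7 + 1*1 = 57
  x = 8: y <= min((15 - 1*8)/1, (10 - 1*8)/3) => y in {0}; best 8*8 + 1*0 = 64
  x = 9: y <= min((15 - 1*9)/1, (10 - 1*9)/3) => y in {0}; best 8*9 + 1*0 = 72
  x = 10: y <= min((15 - 1*10)/1, (10 - 1*10)/3) => y in {0}; best 8*10 + 1*0 = 80
The maximum 8x + 1y = 80 is achieved at x = 10, y = 0.
Check: 1*10 + 1*0 = 10 <= 15 and 1*10 + 3*0 = 10 <= 10.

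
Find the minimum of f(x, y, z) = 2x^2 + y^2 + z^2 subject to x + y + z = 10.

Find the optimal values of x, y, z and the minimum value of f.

Using Lagrange multipliers on f = 2x^2 + y^2 + z^2 with constraint x + y + z = 10:
Conditions: 2*2*x = lambda, 2*1*y = lambda, 2*1*z = lambda
So x = lambda/4, y = lambda/2, z = lambda/2
Substituting into constraint: lambda * (5/4) = 10
lambda = 8
x = 2, y = 4, z = 4
Minimum value = 40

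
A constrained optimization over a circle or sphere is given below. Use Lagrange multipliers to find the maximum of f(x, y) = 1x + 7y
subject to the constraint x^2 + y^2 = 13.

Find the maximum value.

Set up Lagrange conditions: grad f = lambda * grad g
  1 = 2*lambda*x
  7 = 2*lambda*y
From these: x/y = 1/7, so x = 1t, y = 7t for some t.
Substitute into constraint: (1t)^2 + (7t)^2 = 13
  t^2 * 50 = 13
  t = sqrt(13/50)
Maximum = 1*x + 7*y = (1^2 + 7^2)*t = 50 * sqrt(13/50) = sqrt(650)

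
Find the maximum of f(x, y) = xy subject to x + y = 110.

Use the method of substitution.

Substitute y = 110 - x into f(x,y) = xy:
g(x) = x(110 - x) = 110x - x^2
g'(x) = 110 - 2x = 0  =>  x = 55
y = 110 - 55 = 55
Maximum value = 55 * 55 = 3025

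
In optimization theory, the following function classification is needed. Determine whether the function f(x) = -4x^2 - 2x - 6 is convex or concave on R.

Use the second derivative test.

f(x) = -4x^2 - 2x - 6
f'(x) = -8x - 2
f''(x) = -8
Since f''(x) = -8 < 0 for all x, f is concave on R.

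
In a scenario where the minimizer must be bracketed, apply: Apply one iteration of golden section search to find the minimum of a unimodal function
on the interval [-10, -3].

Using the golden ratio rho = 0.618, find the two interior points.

Golden section search on [-10, -3].
Golden ratio rho = 0.618 (approx).
Interior points:
  x_1 = -10 + (1-0.618)*7 = -7.3260
  x_2 = -10 + 0.618*7 = -5.6740
Compare f(x_1) and f(x_2) to determine which subinterval to keep.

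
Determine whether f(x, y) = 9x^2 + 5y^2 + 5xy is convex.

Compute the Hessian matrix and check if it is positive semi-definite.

f(x,y) = 9x^2 + 5y^2 + 5xy
Hessian H = [[18, 5], [5, 10]]
trace(H) = 28, det(H) = 155
Eigenvalues: (28 +/- sqrt(164)) / 2 = 20.4, 7.597
Since both eigenvalues > 0, f is convex.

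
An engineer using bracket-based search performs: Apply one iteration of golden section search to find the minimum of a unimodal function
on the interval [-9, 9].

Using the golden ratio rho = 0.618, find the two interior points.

Golden section search on [-9, 9].
Golden ratio rho = 0.618 (approx).
Interior points:
  x_1 = -9 + (1-0.618)*18 = -2.1240
  x_2 = -9 + 0.618*18 = 2.1240
Compare f(x_1) and f(x_2) to determine which subinterval to keep.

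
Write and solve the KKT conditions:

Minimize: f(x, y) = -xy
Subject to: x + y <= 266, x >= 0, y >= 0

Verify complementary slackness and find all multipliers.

Problem: min -xy s.t. x + y <= 266 (multiplier lambda), x >= 0 (mu_x), y >= 0 (mu_y)
KKT stationarity: -y + lambda - mu_x = 0, -x + lambda - mu_y = 0, with lambda, mu_x, mu_y >= 0
Complementary slackness: lambda*(x + y - 266) = 0, mu_x*x = 0, mu_y*y = 0
If lambda = 0: y = -mu_x <= 0 and x = -mu_y <= 0 force x = y = 0 with f = 0; but x = y = 133 is feasible with f = -17689 < 0, so this is not the minimum. Hence lambda > 0 and x + y = 266.
Try x > 0, y > 0 (so mu_x = mu_y = 0): y = lambda, x = lambda => x = y = lambda
x + y = 266 => 2*lambda = 266 => lambda = 133
x* = y* = 133 > 0, consistent with mu_x = mu_y = 0.
(Any feasible point with x = 0 or y = 0 has f = 0 > -17689, so the minimum is not on those boundaries.)
min(-xy) = -17689 (i.e. max xy = 17689)
Multipliers: lambda = 133, mu_x = 0, mu_y = 0
Complementary slackness: lambda*(x + y - 266) = 133*(133 + 133 - 266) = 0, mu_x*x = 0*133 = 0, mu_y*y = 0*133 = 0. Satisfied.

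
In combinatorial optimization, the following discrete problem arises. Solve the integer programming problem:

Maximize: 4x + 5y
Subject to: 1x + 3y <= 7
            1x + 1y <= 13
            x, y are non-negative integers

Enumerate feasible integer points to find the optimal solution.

Constraint 1: 1x + 3y <= 7
Constraint 2: 1x + 1y <= 13
Feasible x range (need y >= 0): 0 <= x <= min(7/1, 13/1) => x in {0, ..., 7}.
Enumerate feasible integer points row by row (the coefficient of y is 5 > 0, so for each x the largest feasible y gives the best value):
  x = 0: y <= min((7 - 1*0)/3, (13 - 1*0)/1) => y in {0, ..., 2}; best 4*0 + 5*2 = 10
  x = 1: y <= min((7 - 1*1)/3, (13 - 1*1)/1) => y in {0, ..., 2}; best 4*1 + 5*2 = 14
  x = 2: y <= min((7 - 1*2)/3, (13 - 1*2)/1) => y in {0, ..., 1}; best 4*2 + 5*1 = 13
  x = 3: y <= min((7 - 1*3)/3, (13 - 1*3)/1) => y in {0, ..., 1}; best 4*3 + 5*1 = 17
  x = 4: y <= min((7 - 1*4)/3, (13 - 1*4)/1) => y in {0, ..., 1}; best 4*4 + 5*1 = 21
  x = 5: y <= min((7 - 1*5)/3, (13 - 1*5)/1) => y in {0}; best 4*5 + 5*0 = 20
  x = 6: y <= min((7 - 1*6)/3, (13 - 1*6)/1) => y in {0}; best 4*6 + 5*0 = 24
  x = 7: y <= min((7 - 1*7)/3, (13 - 1*7)/1) => y in {0}; best 4*7 + 5*0 = 28
The maximum 4x + 5y = 28 is achieved at x = 7, y = 0.
Check: 1*7 + 3*0 = 7 <= 7 and 1*7 + 1*0 = 7 <= 13.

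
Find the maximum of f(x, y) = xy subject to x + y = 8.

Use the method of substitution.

Substitute y = 8 - x into f(x,y) = xy:
g(x) = x(8 - x) = 8x - x^2
g'(x) = 8 - 2x = 0  =>  x = 4
y = 8 - 4 = 4
Maximum value = 4 * 4 = 16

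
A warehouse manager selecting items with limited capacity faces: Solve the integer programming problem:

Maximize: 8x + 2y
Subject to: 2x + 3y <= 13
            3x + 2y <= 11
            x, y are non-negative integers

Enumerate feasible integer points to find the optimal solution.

Constraint 1: 2x + 3y <= 13
Constraint 2: 3x + 2y <= 11
Feasible x range (need y >= 0): 0 <= x <= min(13/2, 11/3) => x in {0, ..., 3}.
Enumerate feasible integer points row by row (the coefficient of y is 2 > 0, so for each x the largest feasible y gives the best value):
  x = 0: y <= min((13 - 2*0)/3, (11 - 3*0)/2) => y in {0, ..., 4}; best 8*0 + 2*4 = 8
  x = 1: y <= min((13 - 2*1)/3, (11 - 3*1)/2) => y in {0, ..., 3}; best 8*1 + 2*3 = 14
  x = 2: y <= min((13 - 2*2)/3, (11 - 3*2)/2) => y in {0, ..., 2}; best 8*2 + 2*2 = 20
  x = 3: y <= min((13 - 2*3)/3, (11 - 3*3)/2) => y in {0, ..., 1}; best 8*3 + 2*1 = 26
The maximum 8x + 2y = 26 is achieved at x = 3, y = 1.
Check: 2*3 + 3*1 = 9 <= 13 and 3*3 + 2*1 = 11 <= 11.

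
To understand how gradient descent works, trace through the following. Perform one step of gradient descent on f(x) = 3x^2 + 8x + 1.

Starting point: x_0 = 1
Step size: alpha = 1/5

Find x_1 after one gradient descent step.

f(x) = 3x^2 + 8x + 1
f'(x) = 6x + 8
f'(1) = 6*1 + (8) = 14
x_1 = x_0 - alpha * f'(x_0) = 1 - 1/5 * 14 = -9/5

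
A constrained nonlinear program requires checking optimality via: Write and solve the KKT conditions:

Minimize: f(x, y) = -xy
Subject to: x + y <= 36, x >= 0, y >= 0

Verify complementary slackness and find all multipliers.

Problem: min -xy s.t. x + y <= 36 (multiplier lambda), x >= 0 (mu_x), y >= 0 (mu_y)
KKT stationarity: -y + lambda - mu_x = 0, -x + lambda - mu_y = 0, with lambda, mu_x, mu_y >= 0
Complementary slackness: lambda*(x + y - 36) = 0, mu_x*x = 0, mu_y*y = 0
If lambda = 0: y = -mu_x <= 0 and x = -mu_y <= 0 force x = y = 0 with f = 0; but x = y = 18 is feasible with f = -324 < 0, so this is not the minimum. Hence lambda > 0 and x + y = 36.
Try x > 0, y > 0 (so mu_x = mu_y = 0): y = lambda, x = lambda => x = y = lambda
x + y = 36 => 2*lambda = 36 => lambda = 18
x* = y* = 18 > 0, consistent with mu_x = mu_y = 0.
(Any feasible point with x = 0 or y = 0 has f = 0 > -324, so the minimum is not on those boundaries.)
min(-xy) = -324 (i.e. max xy = 324)
Multipliers: lambda = 18, mu_x = 0, mu_y = 0
Complementary slackness: lambda*(x + y - 36) = 18*(18 + 18 - 36) = 0, mu_x*x = 0*18 = 0, mu_y*y = 0*18 = 0. Satisfied.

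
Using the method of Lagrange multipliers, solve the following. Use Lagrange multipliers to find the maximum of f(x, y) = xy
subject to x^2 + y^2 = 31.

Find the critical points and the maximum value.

Lagrange conditions: y = 2*lambda*x and x = 2*lambda*y
If x = 0 then y = 0, violating the constraint, so x, y != 0.
Dividing: y/x = x/y => x^2 = y^2 => y = x or y = -x
Constraint: 2x^2 = 31 => x^2 = 31/2 => x = +/-sqrt(31/2)
Critical points: (sqrt(31/2), sqrt(31/2)), (-sqrt(31/2), -sqrt(31/2)), (sqrt(31/2), -sqrt(31/2)), (-sqrt(31/2), sqrt(31/2))
  y = x:  xy = x^2 = 31/2  at (sqrt(31/2), sqrt(31/2)) and (-sqrt(31/2), -sqrt(31/2))
  y = -x: xy = -x^2 = -31/2 at (sqrt(31/2), -sqrt(31/2)) and (-sqrt(31/2), sqrt(31/2))
Maximum xy = 31/2 at (sqrt(31/2), sqrt(31/2)) and (-sqrt(31/2), -sqrt(31/2))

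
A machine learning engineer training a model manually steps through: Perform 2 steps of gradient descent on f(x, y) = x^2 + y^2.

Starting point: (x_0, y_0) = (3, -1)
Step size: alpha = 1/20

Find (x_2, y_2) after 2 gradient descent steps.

f(x,y) = x^2 + y^2
grad_x = 2x + 0y, grad_y = 2y + 0x
Step 1: grad = (6, -2), (27/10, -9/10)
Step 2: grad = (27/5, -9/5), (243/100, -81/100)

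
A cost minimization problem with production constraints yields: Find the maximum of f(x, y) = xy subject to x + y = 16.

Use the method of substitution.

Substitute y = 16 - x into f(x,y) = xy:
g(x) = x(16 - x) = 16x - x^2
g'(x) = 16 - 2x = 0  =>  x = 8
y = 16 - 8 = 8
Maximum value = 8 * 8 = 64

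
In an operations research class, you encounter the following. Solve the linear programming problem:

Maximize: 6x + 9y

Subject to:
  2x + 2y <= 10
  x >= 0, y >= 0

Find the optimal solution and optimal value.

The feasible region has vertices at [(0, 0), (5, 0), (0, 5)].
Checking objective 6x + 9y at each vertex:
  (0, 0): 6*0 + 9*0 = 0
  (5, 0): 6*5 + 9*0 = 30
  (0, 5): 6*0 + 9*5 = 45
Maximum is 45 at (0, 5).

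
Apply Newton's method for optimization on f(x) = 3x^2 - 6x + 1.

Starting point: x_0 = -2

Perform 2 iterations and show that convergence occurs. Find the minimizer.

f(x) = 3x^2 - 6x + 1, f'(x) = 6x + (-6), f''(x) = 6
Step 1: f'(-2) = -18, x_1 = -2 - -18/6 = 1
Step 2: f'(1) = 0, x_2 = 1 (converged)
Newton's method converges in 1 step for quadratics.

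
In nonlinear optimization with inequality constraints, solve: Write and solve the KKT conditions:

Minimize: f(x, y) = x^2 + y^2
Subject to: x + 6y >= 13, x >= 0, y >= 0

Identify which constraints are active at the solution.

KKT conditions for min x^2 + y^2 s.t. 1x + 6y >= 13, x >= 0, y >= 0:
Stationarity: 2x = mu*1 + mu_x, 2y = mu*6 + mu_y, with mu, mu_x, mu_y >= 0
Complementary slackness: mu*(x + 6y - 13) = 0, mu_x*x = 0, mu_y*y = 0
(0, 0) is infeasible (1*0 + 6*0 < 13), so if mu = 0 stationarity would force x = mu_x/2 >= 0, y = mu_y/2 >= 0 with mu_x*x = mu_y*y = 0, i.e. x = y = 0: contradiction. Hence mu > 0 and x + 6y = 13 is active.
Try x > 0, y > 0 (so mu_x = mu_y = 0): x = 1*mu/2, y = 6*mu/2
Substitute: 1*(1*mu/2) + 6*(6*mu/2) = 13
  mu*37/2 = 13 => mu = 26/37
x* = 13/37 > 0, y* = 78/37 > 0, consistent with mu_x = mu_y = 0.
f is convex and the constraints are linear, so this KKT point is the global minimum.
f* = 169/37
Active constraints: x + 6y >= 13 (holds with equality, mu = 26/37 > 0); x >= 0 and y >= 0 are inactive (mu_x = mu_y = 0).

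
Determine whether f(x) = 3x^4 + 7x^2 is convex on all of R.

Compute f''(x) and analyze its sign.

f(x) = 3x^4 + 7x^2
f'(x) = 12x^3 + 14x
f''(x) = 36x^2 + 14
f''(x) = 36x^2 + 14 >= 14 > 0 for all x
Therefore, f is convex on R.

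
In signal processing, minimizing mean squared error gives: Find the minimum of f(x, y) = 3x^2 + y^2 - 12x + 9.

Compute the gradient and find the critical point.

f(x,y) = 3x^2 + y^2 - 12x + 9
df/dx = 6x + (-12) = 0  =>  x = 2
df/dy = 2y + (0) = 0  =>  y = 0
f(2, 0) = 3*(2)^2 + 1*(0)^2 + -12*(2) + 9 = -3
Hessian is diagonal with entries 6, 2 > 0, so this is a minimum.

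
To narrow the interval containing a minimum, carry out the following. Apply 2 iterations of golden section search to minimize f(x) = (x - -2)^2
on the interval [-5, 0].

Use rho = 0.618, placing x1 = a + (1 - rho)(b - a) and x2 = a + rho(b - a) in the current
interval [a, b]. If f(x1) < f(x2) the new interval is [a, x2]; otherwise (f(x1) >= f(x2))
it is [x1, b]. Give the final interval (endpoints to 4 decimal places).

Golden section search for min of f(x) = (x - -2)^2 on [-5, 0].
Each step: x1 = a + (1 - rho)(b - a), x2 = a + rho(b - a); if f(x1) < f(x2) keep [a, x2], otherwise keep [x1, b].
Step 1: [-5.0000, 0.0000], x1=-3.0900 (f=1.1881), x2=-1.9100 (f=0.0081); f(x1) > f(x2) => keep [-3.0900, 0.0000]
Step 2: [-3.0900, 0.0000], x1=-1.9096 (f=0.0082), x2=-1.1804 (f=0.6718); f(x1) < f(x2) => keep [-3.0900, -1.1804]
Final interval: [-3.0900, -1.1804]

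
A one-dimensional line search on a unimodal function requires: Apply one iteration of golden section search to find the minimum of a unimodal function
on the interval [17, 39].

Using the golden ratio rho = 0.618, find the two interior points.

Golden section search on [17, 39].
Golden ratio rho = 0.618 (approx).
Interior points:
  x_1 = 17 + (1-0.618)*22 = 25.4040
  x_2 = 17 + 0.618*22 = 30.5960
Compare f(x_1) and f(x_2) to determine which subinterval to keep.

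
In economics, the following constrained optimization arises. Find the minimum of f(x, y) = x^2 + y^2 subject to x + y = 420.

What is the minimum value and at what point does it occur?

Substitute y = 420 - x into f(x,y) = x^2 + y^2:
g(x) = x^2 + (420 - x)^2 = 2x^2 - 840x + 176400
g'(x) = 4x - 840 = 0  =>  x = 210
y = 420 - 210 = 210
Minimum value = 210^2 + 210^2 = 88200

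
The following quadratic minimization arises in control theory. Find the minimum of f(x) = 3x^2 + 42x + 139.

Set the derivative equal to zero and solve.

f(x) = 3x^2 + 42x + 139
f'(x) = 6x + (42) = 0
x = -42/6 = -7
f(-7) = -8
Since f''(x) = 6 > 0, this is a minimum.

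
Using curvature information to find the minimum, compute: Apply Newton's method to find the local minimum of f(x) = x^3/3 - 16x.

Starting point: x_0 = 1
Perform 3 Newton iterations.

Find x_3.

f(x) = x^3/3 - 16x
f'(x) = x^2 - 16, f''(x) = 2x
Newton update: x_{n+1} = x_n - (x_n^2 - 16)/(2*x_n)
Step 1: x_0 = 1, f'=-15, f''=2, x_1 = 17/2
Step 2: x_1 = 17/2, f'=225/4, f''=17, x_2 = 353/68
Step 3: x_2 = 353/68, f'=50625/4624, f''=353/34, x_3 = 198593/48008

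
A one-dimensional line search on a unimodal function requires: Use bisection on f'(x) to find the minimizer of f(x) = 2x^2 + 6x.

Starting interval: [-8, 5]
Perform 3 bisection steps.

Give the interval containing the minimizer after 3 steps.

Finding critical point of f(x) = 2x^2 + 6x using bisection on f'(x) = 4x + 6.
f'(x) = 0 when x = -3/2.
Starting interval: [-8, 5]
Step 1: mid = -3/2, f'(mid) = 0, new interval = [-3/2, -3/2]
Step 2: mid = -3/2, f'(mid) = 0, new interval = [-3/2, -3/2]
Step 3: mid = -3/2, f'(mid) = 0, new interval = [-3/2, -3/2]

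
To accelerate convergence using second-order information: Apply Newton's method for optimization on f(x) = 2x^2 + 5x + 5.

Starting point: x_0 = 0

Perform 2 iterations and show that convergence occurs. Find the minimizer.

f(x) = 2x^2 + 5x + 5, f'(x) = 4x + (5), f''(x) = 4
Step 1: f'(0) = 5, x_1 = 0 - 5/4 = -5/4
Step 2: f'(-5/4) = 0, x_2 = -5/4 (converged)
Newton's method converges in 1 step for quadratics.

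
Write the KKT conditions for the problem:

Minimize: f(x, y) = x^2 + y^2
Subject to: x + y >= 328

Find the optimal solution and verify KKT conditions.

KKT conditions for min x^2 + y^2 s.t. x + y >= 328:
Stationarity: 2x = mu, 2y = mu
So x = y = mu/2.
Complementary slackness: mu*(x + y - 328) = 0
Primal feasibility: x + y >= 328; dual feasibility: mu >= 0
If mu = 0 then x = y = 0, but 0 + 0 < 328 is infeasible, so the constraint is active.
Constraint active: x + y = 2*(mu/2) = 328 => mu = 328
x = y = 164, f = 53792
Verify: stationarity 2*164 = 328 = mu; primal 164 + 164 = 328 >= 328; dual mu = 328 >= 0; complementary slackness 328*(328 - 328) = 0. All KKT conditions hold.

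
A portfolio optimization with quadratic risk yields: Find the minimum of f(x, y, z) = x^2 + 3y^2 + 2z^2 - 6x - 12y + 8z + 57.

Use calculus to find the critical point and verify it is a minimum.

f(x,y,z) = x^2 + 3y^2 + 2z^2 - 6x - 12y + 8z + 57
df/dx = 2x + (-6) = 0 => x = 3
df/dy = 6y + (-12) = 0 => y = 2
df/dz = 4z + (8) = 0 => z = -2
f(3,2,-2) = 1*(3)^2 + 3*(2)^2 + 2*(-2)^2 + -6*(3) + -12*(2) + 8*(-2) + 57 = 28
Hessian is diagonal with entries 2, 6, 4 > 0, confirmed minimum.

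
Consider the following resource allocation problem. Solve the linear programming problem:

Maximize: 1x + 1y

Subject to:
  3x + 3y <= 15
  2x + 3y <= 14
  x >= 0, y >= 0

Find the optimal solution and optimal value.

Feasible vertices: (0, 0), (0, 14/3), (1, 4), (5, 0)
Objective 1x + 1y at each:
  (0, 0): 0
  (0, 14/3): 14/3
  (1, 4): 5
  (5, 0): 5
Maximum is 5 at (1, 4).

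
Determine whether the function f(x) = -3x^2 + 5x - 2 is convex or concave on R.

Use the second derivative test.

f(x) = -3x^2 + 5x - 2
f'(x) = -6x + 5
f''(x) = -6
Since f''(x) = -6 < 0 for all x, f is concave on R.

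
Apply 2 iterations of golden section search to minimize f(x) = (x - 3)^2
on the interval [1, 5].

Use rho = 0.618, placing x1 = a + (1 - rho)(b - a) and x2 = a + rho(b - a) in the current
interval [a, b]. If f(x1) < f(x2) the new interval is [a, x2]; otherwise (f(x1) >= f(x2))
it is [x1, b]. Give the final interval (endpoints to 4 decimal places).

Golden section search for min of f(x) = (x - 3)^2 on [1, 5].
Each step: x1 = a + (1 - rho)(b - a), x2 = a + rho(b - a); if f(x1) < f(x2) keep [a, x2], otherwise keep [x1, b].
Step 1: [1.0000, 5.0000], x1=2.5280 (f=0.2228), x2=3.4720 (f=0.2228); f(x1) = f(x2) (tie, not '<') => keep [2.5280, 5.0000]
Step 2: [2.5280, 5.0000], x1=3.4723 (f=0.2231), x2=4.0557 (f=1.1145); f(x1) < f(x2) => keep [2.5280, 4.0557]
Final interval: [2.5280, 4.0557]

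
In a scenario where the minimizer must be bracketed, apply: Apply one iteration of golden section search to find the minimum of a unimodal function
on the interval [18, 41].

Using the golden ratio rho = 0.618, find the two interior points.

Golden section search on [18, 41].
Golden ratio rho = 0.618 (approx).
Interior points:
  x_1 = 18 + (1-0.618)*23 = 26.7860
  x_2 = 18 + 0.618*23 = 32.2140
Compare f(x_1) and f(x_2) to determine which subinterval to keep.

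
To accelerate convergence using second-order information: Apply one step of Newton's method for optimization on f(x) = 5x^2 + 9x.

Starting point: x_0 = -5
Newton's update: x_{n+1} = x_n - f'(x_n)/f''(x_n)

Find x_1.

f(x) = 5x^2 + 9x
f'(x) = 10x + (9), f''(x) = 10
Newton step: x_1 = x_0 - f'(x_0)/f''(x_0)
f'(-5) = -41
x_1 = -5 - -41/10 = -9/10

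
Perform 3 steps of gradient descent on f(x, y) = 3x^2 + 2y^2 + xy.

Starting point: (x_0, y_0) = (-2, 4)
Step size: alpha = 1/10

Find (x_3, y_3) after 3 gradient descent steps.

f(x,y) = 3x^2 + 2y^2 + xy
grad_x = 6x + 1y, grad_y = 4y + 1x
Step 1: grad = (-8, 14), (-6/5, 13/5)
Step 2: grad = (-23/5, 46/5), (-37/50, 42/25)
Step 3: grad = (-69/25, 299/50), (-58/125, 541/500)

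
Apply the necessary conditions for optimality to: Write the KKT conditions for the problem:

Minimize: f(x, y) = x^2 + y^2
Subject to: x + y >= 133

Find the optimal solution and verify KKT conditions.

KKT conditions for min x^2 + y^2 s.t. x + y >= 133:
Stationarity: 2x = mu, 2y = mu
So x = y = mu/2.
Complementary slackness: mu*(x + y - 133) = 0
Primal feasibility: x + y >= 133; dual feasibility: mu >= 0
If mu = 0 then x = y = 0, but 0 + 0 < 133 is infeasible, so the constraint is active.
Constraint active: x + y = 2*(mu/2) = 133 => mu = 133
x = y = 133/2, f = 17689/2
Verify: stationarity 2*(133/2) = 133 = mu; primal 133/2 + 133/2 = 133 >= 133; dual mu = 133 >= 0; complementary slackness 133*(133 - 133) = 0. All KKT conditions hold.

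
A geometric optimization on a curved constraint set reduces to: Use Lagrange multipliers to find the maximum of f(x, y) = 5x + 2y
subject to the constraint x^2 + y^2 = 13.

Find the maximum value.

Set up Lagrange conditions: grad f = lambda * grad g
  5 = 2*lambda*x
  2 = 2*lambda*y
From these: x/y = 5/2, so x = 5t, y = 2t for some t.
Substitute into constraint: (5t)^2 + (2t)^2 = 13
  t^2 * 29 = 13
  t = sqrt(13/29)
Maximum = 5*x + 2*y = (5^2 + 2^2)*t = 29 * sqrt(13/29) = sqrt(377)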